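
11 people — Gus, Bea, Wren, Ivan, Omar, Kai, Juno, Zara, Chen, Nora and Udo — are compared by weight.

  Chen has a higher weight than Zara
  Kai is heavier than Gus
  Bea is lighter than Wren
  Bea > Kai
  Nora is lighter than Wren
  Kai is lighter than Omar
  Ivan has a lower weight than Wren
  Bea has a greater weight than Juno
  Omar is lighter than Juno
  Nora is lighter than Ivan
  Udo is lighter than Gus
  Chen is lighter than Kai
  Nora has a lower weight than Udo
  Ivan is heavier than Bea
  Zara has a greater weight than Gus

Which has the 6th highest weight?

Kai

Chaining the given pairs: Nora < Udo < Gus < Zara < Chen < Kai < Omar < Juno < Bea < Ivan < Wren.
The 6th largest is Kai.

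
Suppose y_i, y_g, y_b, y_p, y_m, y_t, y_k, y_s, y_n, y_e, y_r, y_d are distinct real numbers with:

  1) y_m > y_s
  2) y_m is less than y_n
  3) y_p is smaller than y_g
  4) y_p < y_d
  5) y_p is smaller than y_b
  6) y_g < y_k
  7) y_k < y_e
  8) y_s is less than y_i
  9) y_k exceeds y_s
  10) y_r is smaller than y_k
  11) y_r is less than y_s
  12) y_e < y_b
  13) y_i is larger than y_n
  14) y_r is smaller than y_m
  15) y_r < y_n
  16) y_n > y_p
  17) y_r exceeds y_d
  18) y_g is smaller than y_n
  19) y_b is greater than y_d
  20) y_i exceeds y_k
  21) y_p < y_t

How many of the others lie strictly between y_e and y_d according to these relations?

The relations place y_d below y_e. An element lies strictly between them when it is forced above y_d and also forced below y_e.
Above y_d: {y_r, y_s, y_m, y_k, y_n, y_b, y_i}. Below y_e: {y_p, y_r, y_s, y_g, y_k}.
Intersection: {y_r, y_s, y_k} — 3.

3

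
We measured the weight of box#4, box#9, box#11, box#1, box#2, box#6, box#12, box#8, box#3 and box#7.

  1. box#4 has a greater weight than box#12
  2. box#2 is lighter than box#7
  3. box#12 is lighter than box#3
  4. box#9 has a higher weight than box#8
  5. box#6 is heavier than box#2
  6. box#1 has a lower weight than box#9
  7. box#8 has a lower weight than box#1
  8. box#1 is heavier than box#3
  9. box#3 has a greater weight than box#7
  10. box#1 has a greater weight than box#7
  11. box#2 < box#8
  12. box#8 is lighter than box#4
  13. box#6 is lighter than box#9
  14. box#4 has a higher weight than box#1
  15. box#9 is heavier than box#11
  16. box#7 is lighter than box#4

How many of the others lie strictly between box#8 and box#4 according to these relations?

1

Chaining upward from box#8 reaches: box#1, box#9.
Chaining downward from box#4 reaches: box#12, box#2, box#7, box#3, box#1.
Strictly between box#8 and box#4 are those in both lists: box#1 — 1 element.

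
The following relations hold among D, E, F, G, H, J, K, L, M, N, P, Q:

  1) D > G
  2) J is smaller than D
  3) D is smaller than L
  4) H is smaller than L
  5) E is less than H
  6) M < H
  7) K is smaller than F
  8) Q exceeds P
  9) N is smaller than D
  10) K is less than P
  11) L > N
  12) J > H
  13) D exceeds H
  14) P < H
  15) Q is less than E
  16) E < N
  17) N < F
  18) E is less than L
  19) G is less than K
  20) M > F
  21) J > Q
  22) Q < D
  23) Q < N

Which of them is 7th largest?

N

The consecutive relations fix a unique order: G < K < P < Q < E < N < F < M < H < J < D < L.
Counting 7 from the largest end gives N.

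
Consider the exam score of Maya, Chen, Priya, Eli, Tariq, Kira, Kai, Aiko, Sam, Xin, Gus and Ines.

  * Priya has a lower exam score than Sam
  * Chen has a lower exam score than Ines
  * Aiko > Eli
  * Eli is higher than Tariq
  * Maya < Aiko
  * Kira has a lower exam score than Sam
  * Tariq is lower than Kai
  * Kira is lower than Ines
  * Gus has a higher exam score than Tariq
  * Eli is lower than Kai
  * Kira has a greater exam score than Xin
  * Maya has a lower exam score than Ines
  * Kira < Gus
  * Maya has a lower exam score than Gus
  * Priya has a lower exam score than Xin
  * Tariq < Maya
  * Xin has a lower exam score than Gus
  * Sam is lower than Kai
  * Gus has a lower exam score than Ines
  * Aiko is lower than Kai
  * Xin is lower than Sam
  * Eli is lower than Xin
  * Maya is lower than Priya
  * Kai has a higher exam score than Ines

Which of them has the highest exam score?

Kai

Tariq is not greatest since Tariq < Gus; Maya is not greatest since Maya < Ines; Priya is not greatest since Priya < Xin; Eli is not greatest since Eli < Aiko; Aiko is not greatest since Aiko < Kai; Xin is not greatest since Xin < Sam; Kira is not greatest since Kira < Gus; Chen is not greatest since Chen < Ines; Gus is not greatest since Gus < Ines; Ines is not greatest since Ines < Kai; Sam is not greatest since Sam < Kai.
Only Kai has nothing above it, so Kai is the highest exam score.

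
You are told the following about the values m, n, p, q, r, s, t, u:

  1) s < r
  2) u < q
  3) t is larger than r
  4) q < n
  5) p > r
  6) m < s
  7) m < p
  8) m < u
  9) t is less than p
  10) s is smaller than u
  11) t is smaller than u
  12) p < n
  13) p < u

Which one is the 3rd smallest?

r

Chaining the given pairs: m < s < r < t < p < u < q < n.
Counting 3 from the smallest end gives r.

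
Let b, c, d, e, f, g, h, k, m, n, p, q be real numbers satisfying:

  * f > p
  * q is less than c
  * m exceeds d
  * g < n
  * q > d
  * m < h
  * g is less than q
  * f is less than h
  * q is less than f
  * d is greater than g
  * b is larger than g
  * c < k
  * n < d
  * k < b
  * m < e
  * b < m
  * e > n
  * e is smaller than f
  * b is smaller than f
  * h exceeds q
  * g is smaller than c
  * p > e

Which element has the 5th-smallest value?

Chaining the given pairs: g < n < d < q < c < k < b < m < e < p < f < h.
The 5th smallest is c.

c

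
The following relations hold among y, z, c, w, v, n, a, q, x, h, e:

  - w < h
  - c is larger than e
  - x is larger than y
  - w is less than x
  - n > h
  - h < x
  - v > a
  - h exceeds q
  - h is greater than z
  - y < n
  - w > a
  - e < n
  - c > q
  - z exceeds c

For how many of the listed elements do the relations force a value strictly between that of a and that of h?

1

Chaining upward from a reaches: w, v, x, n.
Chaining downward from h reaches: q, w, e, c, z.
Strictly between a and h are those in both lists: w — 1 element.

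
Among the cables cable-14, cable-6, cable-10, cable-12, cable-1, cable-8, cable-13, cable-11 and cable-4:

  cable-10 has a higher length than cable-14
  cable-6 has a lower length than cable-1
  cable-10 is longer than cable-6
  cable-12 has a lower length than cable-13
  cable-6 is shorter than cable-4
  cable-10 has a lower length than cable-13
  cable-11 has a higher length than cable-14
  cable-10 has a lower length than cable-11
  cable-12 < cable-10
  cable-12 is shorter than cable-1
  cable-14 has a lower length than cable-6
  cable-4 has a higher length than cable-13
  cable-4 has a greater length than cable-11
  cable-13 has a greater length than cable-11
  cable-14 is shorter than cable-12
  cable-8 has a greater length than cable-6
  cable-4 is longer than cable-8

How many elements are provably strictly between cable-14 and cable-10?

Chaining upward from cable-14 reaches: cable-12, cable-6, cable-1, cable-8, cable-11, cable-13, cable-4.
Chaining downward from cable-10 reaches: cable-12, cable-6.
Strictly between cable-14 and cable-10 are those in both lists: cable-12, cable-6 — 2 elements.

2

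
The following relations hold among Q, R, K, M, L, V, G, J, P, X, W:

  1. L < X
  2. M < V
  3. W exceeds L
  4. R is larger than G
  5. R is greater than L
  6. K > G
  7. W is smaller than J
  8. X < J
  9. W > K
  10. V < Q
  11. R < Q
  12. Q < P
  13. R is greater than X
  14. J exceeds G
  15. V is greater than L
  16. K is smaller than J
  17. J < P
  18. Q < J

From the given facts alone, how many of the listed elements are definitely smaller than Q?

6

The elements the relations force below Q are M, G, L, X, R, V — no chain reaches any other.
That is 6.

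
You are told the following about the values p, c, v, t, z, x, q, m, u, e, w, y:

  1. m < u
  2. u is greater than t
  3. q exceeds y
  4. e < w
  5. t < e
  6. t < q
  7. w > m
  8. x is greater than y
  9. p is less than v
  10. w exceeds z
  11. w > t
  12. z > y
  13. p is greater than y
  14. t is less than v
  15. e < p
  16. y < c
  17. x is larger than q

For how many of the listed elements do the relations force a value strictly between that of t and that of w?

1

Chaining upward from t reaches: q, x, e, p, u, v.
Chaining downward from w reaches: y, m, e, z.
Strictly between t and w are those in both lists: e — 1 element.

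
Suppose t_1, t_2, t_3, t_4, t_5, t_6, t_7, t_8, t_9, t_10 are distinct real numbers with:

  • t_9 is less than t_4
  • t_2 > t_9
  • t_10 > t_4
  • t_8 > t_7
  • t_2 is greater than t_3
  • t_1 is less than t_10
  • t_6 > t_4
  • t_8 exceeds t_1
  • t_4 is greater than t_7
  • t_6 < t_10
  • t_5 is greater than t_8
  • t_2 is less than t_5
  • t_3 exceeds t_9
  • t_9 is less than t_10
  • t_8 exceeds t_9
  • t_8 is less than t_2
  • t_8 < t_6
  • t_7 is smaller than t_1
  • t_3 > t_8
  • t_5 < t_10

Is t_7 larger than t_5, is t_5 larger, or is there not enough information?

t_5

t_7 < t_1 and t_1 < t_8 give t_7 < t_8.
Then t_8 < t_3 extends the chain to t_3.
With t_3 < t_2: t_7 < t_1 < t_8 < t_3 < t_2.
Then t_2 < t_5 extends the chain to t_5.
So t_5 is larger.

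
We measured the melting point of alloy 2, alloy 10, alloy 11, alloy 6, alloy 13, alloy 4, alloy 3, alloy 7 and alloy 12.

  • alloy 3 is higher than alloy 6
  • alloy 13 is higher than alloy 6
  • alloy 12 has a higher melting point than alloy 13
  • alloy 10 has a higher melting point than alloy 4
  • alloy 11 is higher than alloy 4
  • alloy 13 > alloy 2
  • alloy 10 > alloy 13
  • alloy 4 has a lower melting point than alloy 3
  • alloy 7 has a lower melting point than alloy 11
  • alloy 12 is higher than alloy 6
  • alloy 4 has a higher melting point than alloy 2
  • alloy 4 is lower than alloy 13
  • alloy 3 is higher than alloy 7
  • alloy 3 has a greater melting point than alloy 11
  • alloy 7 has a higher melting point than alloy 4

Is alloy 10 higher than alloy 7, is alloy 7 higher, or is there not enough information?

Following every chain through alloy 7: above alloy 7 we get alloy 11, alloy 3; below alloy 7 we get alloy 2, alloy 4.
alloy 10 is not reached, and no chain runs the other way from alloy 10 to alloy 7.
So the given relations leave the order of alloy 7 and alloy 10 undetermined.

undetermined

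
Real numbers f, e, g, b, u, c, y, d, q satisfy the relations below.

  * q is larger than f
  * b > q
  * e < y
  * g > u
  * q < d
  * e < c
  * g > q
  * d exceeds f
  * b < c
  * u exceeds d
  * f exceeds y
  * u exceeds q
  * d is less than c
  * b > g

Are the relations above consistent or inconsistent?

consistent

The single ordering e < y < f < q < d < u < g < b < c satisfies every listed relation, so no contradiction arises.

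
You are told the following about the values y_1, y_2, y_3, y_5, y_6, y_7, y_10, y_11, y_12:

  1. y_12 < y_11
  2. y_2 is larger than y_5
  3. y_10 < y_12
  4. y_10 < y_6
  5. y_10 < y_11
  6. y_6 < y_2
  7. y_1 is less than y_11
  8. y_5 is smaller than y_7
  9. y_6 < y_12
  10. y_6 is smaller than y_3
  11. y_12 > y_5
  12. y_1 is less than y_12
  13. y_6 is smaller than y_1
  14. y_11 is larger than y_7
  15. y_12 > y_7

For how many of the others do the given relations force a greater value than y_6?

The elements the relations force above y_6 are y_3, y_1, y_12, y_11, y_2 — no chain reaches any other.
That is 5.

5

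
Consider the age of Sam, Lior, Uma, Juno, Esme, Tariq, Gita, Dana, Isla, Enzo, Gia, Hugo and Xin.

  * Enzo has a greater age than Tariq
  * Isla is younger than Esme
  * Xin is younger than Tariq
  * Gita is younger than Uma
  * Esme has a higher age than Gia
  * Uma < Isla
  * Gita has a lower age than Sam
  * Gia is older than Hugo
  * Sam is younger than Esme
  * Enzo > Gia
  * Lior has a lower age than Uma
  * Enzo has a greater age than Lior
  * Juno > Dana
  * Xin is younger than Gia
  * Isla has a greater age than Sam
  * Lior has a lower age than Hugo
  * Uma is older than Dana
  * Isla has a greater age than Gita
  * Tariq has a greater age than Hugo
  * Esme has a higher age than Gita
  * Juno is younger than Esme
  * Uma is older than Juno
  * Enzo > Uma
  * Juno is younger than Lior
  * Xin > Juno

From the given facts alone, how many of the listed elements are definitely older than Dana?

10

Directly above Dana: Juno, Uma.
One step further: Lior, Xin, Isla, Esme, Enzo (7 so far).
One step further: Hugo, Tariq, Gia (10 so far).
No other element is forced above Dana by the given relations, so the count is 10.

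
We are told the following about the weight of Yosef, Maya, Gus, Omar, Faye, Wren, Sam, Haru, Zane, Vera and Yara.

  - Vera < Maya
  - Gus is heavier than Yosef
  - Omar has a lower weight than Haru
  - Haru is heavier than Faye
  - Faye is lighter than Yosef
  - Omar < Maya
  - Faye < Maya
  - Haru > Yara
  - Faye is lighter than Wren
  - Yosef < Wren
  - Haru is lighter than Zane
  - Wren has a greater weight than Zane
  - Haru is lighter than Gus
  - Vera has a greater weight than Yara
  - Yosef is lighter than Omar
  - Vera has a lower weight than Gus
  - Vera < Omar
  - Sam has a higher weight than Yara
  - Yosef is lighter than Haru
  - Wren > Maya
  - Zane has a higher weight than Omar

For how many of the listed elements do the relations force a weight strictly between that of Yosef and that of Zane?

2

The relations place Yosef below Zane. An element lies strictly between them when it is forced above Yosef and also forced below Zane.
Above Yosef: {Omar, Haru, Maya, Wren, Gus}. Below Zane: {Faye, Yara, Vera, Omar, Haru}.
Intersection: {Omar, Haru} — 2.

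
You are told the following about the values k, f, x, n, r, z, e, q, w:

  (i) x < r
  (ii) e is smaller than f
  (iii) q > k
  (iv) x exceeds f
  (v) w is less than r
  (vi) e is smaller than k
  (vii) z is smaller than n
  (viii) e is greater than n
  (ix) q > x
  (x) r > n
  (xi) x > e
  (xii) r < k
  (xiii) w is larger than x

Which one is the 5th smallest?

x

The consecutive relations fix a unique order: z < n < e < f < x < w < r < k < q.
Counting 5 from the smallest end gives x.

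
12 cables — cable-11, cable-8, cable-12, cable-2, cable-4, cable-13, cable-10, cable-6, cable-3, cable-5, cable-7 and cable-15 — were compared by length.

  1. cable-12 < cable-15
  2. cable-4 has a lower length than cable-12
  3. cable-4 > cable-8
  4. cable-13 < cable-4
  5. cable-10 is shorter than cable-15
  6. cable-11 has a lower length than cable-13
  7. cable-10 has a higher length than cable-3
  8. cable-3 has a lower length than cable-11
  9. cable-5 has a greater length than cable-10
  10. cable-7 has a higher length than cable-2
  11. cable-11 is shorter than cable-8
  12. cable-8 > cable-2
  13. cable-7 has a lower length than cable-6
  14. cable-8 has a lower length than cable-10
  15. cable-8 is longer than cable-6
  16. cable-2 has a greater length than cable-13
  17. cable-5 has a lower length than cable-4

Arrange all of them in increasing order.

cable-3 < cable-11 < cable-13 < cable-2 < cable-7 < cable-6 < cable-8 < cable-10 < cable-5 < cable-4 < cable-12 < cable-15

Nothing is placed below cable-3, so it is least; from there cable-3 < cable-11; cable-11 < cable-13; cable-13 < cable-2; cable-2 < cable-7; cable-7 < cable-6; cable-6 < cable-8; cable-8 < cable-10; cable-10 < cable-5; cable-5 < cable-4; cable-4 < cable-12; cable-12 < cable-15, each given directly.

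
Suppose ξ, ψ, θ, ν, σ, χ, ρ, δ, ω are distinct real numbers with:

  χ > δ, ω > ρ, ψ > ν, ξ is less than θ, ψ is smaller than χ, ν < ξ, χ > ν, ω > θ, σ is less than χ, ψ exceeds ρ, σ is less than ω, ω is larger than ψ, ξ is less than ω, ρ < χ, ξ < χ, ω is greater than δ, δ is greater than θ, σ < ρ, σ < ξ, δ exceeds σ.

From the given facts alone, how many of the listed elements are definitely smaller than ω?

7

The elements the relations force below ω are ν, σ, ρ, ξ, θ, δ, ψ — no chain reaches any other.
That is 7.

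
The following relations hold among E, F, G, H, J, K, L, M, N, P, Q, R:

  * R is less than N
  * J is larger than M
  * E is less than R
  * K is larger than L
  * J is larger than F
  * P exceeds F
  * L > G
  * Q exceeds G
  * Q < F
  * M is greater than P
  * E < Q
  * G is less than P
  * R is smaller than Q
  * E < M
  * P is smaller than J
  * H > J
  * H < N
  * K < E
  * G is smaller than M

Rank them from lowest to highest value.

Nothing is placed below G, so it is least; from there G < L; L < K; K < E; E < R; R < Q; Q < F; F < P; P < M; M < J; J < H; H < N, each given directly.

G < L < K < E < R < Q < F < P < M < J < H < N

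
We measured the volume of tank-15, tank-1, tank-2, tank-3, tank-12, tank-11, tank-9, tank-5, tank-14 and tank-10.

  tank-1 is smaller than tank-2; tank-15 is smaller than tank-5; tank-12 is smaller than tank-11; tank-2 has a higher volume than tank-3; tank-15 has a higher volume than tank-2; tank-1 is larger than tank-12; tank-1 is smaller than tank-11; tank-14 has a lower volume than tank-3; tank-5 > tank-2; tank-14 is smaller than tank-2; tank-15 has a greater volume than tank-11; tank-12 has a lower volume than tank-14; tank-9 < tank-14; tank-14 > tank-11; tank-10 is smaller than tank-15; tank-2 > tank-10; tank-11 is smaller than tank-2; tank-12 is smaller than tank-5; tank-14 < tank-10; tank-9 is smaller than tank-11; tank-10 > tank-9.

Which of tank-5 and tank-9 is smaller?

Following the relations from tank-9: tank-9 < tank-11 < tank-14 < tank-3 < tank-2 < tank-15 < tank-5.
So tank-9 < tank-5; tank-9 is the smaller of the two.

tank-9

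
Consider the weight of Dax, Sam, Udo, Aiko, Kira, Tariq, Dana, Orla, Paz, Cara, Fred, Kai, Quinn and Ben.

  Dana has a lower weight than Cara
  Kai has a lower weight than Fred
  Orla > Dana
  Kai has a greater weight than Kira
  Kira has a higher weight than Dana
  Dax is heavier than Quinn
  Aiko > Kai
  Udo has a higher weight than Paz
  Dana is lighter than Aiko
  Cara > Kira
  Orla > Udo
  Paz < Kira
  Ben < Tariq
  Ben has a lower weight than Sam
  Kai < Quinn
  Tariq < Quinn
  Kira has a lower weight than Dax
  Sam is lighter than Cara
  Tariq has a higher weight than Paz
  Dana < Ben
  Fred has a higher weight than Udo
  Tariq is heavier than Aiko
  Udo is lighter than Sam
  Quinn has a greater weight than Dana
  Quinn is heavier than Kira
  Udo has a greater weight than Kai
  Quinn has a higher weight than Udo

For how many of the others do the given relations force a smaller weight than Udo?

The elements the relations force below Udo are Paz, Dana, Kira, Kai — no chain reaches any other.
That is 4.

4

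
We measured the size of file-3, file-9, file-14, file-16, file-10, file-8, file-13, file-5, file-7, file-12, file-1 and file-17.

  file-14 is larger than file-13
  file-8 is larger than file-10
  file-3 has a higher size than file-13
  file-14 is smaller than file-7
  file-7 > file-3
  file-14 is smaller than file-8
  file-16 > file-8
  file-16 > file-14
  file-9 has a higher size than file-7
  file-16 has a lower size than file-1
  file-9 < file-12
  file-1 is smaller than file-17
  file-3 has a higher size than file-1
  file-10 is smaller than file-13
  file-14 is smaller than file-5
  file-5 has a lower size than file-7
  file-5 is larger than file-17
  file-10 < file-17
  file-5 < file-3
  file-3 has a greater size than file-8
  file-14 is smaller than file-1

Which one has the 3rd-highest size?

file-7

Piecing the relations together gives one ordering: file-10 < file-13 < file-14 < file-8 < file-16 < file-1 < file-17 < file-5 < file-3 < file-7 < file-9 < file-12.
The 3rd largest is file-7.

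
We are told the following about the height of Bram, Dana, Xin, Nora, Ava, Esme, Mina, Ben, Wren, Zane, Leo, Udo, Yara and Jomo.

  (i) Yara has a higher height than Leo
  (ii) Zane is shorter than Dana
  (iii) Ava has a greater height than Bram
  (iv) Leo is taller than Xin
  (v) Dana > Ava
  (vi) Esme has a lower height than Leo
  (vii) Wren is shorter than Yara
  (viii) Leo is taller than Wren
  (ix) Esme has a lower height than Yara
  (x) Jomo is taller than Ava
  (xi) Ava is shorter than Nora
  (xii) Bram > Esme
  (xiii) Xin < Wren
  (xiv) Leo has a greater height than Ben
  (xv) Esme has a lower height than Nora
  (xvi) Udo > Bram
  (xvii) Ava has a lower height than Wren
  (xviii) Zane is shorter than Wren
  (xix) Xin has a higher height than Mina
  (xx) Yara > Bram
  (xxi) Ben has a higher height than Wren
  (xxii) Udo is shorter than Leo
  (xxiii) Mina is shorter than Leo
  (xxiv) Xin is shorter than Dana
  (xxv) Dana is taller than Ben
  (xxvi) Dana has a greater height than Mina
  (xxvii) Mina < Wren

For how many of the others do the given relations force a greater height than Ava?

From Ava the given relations immediately reach Wren, Jomo, Dana, Nora.
From those, Ben, Leo, Yara — 7 in total.
Nothing else is reachable above Ava; 7 in all.

7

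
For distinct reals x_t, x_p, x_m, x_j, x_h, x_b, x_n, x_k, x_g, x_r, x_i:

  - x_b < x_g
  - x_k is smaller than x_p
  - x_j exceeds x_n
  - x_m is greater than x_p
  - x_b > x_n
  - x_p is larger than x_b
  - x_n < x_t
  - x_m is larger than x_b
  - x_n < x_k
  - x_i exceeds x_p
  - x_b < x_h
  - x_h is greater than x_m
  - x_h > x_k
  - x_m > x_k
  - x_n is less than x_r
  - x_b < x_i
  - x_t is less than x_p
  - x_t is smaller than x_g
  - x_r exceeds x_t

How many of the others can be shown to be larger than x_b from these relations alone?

5

Directly above x_b: x_g, x_p, x_m, x_h, x_i.
No other element is forced above x_b by the given relations, so the count is 5.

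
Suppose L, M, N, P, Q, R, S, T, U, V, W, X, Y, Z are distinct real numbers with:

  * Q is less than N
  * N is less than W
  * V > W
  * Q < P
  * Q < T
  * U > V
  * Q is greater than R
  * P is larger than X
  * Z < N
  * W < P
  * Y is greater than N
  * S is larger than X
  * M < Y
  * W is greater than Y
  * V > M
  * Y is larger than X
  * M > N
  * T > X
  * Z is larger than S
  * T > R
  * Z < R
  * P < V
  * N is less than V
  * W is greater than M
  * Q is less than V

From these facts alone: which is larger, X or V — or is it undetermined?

V

The relevant relations are X < S; S < Z; Z < R; R < Q; Q < N; N < M; M < Y; Y < W; W < P; P < V.
Together: X < S < Z < R < Q < N < M < Y < W < P < V.
So V is larger.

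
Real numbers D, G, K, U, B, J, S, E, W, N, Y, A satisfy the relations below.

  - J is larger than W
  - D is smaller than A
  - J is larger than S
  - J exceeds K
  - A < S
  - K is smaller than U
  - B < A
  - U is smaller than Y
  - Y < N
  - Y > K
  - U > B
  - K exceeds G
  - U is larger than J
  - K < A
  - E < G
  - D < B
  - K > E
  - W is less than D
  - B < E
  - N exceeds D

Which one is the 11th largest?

D

The consecutive relations fix a unique order: W < D < B < E < G < K < A < S < J < U < Y < N.
The 11th largest is D.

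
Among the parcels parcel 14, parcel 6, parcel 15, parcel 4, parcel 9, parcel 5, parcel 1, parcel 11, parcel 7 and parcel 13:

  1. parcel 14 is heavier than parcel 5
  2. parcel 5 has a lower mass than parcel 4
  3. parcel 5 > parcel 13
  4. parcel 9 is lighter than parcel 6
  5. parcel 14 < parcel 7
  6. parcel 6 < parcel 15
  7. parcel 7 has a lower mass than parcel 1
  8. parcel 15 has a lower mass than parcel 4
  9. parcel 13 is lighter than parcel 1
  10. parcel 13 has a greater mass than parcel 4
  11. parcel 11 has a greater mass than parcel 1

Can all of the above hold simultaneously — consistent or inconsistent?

Chaining the given relations yields parcel 4 < parcel 13 < parcel 5, so parcel 4 < parcel 5. But one relation states parcel 5 < parcel 4. These cannot both hold.

inconsistent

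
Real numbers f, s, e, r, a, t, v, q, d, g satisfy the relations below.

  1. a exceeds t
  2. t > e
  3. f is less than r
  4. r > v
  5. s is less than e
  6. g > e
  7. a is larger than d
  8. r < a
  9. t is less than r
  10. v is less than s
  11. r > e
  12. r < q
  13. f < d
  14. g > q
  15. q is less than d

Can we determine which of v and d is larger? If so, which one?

v < s < e < t < r < q < d, by transitivity through s, e, t, r, q.
So d is larger.

d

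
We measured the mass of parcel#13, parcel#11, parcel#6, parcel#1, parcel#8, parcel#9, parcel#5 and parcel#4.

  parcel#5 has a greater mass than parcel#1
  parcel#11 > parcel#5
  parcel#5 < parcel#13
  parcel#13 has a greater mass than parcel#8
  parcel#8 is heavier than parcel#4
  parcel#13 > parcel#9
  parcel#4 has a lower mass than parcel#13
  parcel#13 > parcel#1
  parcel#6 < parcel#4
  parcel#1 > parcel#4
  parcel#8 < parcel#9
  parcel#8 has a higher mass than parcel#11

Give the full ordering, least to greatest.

Each adjacent pair is fixed by a given relation: parcel#6 < parcel#4; parcel#4 < parcel#1; parcel#1 < parcel#5; parcel#5 < parcel#11; parcel#11 < parcel#8; parcel#8 < parcel#9; parcel#9 < parcel#13. Chaining them end to end gives the full order.

parcel#6 < parcel#4 < parcel#1 < parcel#5 < parcel#11 < parcel#8 < parcel#9 < parcel#13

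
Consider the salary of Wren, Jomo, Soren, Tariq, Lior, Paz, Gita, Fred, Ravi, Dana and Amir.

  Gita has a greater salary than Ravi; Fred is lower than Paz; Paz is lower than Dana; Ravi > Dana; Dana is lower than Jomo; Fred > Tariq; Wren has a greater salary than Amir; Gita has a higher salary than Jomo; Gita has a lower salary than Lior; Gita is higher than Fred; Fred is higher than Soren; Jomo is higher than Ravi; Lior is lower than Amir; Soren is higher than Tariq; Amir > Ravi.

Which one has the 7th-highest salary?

Dana

Piecing the relations together gives one ordering: Tariq < Soren < Fred < Paz < Dana < Ravi < Jomo < Gita < Lior < Amir < Wren.
The 7th largest is Dana.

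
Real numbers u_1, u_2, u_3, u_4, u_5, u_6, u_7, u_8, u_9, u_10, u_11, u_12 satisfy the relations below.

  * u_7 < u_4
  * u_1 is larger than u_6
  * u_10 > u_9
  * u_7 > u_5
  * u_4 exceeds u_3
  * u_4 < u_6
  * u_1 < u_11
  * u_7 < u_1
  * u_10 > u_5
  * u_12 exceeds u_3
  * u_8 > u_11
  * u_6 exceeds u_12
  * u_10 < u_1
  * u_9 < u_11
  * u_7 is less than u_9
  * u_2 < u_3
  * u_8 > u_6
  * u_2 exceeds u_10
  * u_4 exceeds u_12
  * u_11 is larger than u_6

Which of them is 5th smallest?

The consecutive relations fix a unique order: u_5 < u_7 < u_9 < u_10 < u_2 < u_3 < u_12 < u_4 < u_6 < u_1 < u_11 < u_8.
Counting 5 from the smallest end gives u_2.

u_2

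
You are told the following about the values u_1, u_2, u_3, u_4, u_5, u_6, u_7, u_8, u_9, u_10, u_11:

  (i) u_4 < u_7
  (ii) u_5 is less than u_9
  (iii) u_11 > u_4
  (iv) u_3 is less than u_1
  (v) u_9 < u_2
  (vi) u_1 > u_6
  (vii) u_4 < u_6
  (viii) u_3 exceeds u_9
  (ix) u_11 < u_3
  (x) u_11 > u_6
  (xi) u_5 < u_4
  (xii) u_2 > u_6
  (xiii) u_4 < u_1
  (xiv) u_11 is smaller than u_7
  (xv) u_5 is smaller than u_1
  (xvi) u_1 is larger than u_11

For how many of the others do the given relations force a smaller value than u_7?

The elements the relations force below u_7 are u_5, u_4, u_6, u_11 — no chain reaches any other.
That is 4.

4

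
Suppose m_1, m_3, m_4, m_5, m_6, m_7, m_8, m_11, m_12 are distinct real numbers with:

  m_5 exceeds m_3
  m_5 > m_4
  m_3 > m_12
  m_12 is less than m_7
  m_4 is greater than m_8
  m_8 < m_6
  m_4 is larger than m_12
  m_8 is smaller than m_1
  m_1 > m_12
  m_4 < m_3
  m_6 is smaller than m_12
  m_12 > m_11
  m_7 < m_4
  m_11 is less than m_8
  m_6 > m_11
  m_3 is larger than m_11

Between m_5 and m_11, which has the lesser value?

m_11 < m_8 and m_8 < m_6 give m_11 < m_6.
With m_6 < m_12: m_11 < m_8 < m_6 < m_12.
Then m_12 < m_7 extends the chain to m_7.
Then m_7 < m_4 extends the chain to m_4.
Then m_4 < m_3 extends the chain to m_3.
Then m_3 < m_5 extends the chain to m_5.
So m_11 < m_5; m_11 is the smaller of the two.

m_11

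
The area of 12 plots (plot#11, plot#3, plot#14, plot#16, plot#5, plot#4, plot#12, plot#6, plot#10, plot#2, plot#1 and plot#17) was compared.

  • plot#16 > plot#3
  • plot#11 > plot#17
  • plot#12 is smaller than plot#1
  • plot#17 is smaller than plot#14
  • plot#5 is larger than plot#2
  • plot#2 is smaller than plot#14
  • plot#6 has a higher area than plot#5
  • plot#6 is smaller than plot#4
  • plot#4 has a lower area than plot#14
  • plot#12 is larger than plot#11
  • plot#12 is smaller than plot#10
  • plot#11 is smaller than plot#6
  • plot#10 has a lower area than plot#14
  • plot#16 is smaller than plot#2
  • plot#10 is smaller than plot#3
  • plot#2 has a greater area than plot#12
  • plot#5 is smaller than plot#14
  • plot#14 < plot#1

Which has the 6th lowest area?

Piecing the relations together gives one ordering: plot#17 < plot#11 < plot#12 < plot#10 < plot#3 < plot#16 < plot#2 < plot#5 < plot#6 < plot#4 < plot#14 < plot#1.
The 6th smallest is plot#16.

plot#16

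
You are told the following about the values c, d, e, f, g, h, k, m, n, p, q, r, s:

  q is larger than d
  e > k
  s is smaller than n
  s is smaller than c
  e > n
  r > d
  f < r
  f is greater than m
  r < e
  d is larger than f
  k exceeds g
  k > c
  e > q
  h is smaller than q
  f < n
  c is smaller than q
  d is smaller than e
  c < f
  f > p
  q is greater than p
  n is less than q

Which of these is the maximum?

e

Chaining downward from e: directly below it, d, r, n, q, k; then h, s, p, c, f, g; then m.
That covers every other element, and nothing is given above e, so e is the maximum.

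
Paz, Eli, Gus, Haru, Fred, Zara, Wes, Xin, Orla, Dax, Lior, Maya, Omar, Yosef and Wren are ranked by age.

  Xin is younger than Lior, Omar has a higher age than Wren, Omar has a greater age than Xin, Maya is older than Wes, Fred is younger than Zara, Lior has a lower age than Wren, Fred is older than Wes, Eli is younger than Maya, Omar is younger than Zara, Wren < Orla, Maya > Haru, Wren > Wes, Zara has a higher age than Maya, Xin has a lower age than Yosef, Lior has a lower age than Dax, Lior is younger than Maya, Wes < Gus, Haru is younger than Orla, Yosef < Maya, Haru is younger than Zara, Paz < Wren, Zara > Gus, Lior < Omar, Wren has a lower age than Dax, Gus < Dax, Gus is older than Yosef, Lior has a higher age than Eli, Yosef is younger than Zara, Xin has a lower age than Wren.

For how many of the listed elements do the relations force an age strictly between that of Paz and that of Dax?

Chaining upward from Paz reaches: Wren, Omar, Zara, Orla.
Chaining downward from Dax reaches: Eli, Xin, Wes, Lior, Wren, Yosef, Gus.
Strictly between Paz and Dax are those in both lists: Wren — 1 element.

1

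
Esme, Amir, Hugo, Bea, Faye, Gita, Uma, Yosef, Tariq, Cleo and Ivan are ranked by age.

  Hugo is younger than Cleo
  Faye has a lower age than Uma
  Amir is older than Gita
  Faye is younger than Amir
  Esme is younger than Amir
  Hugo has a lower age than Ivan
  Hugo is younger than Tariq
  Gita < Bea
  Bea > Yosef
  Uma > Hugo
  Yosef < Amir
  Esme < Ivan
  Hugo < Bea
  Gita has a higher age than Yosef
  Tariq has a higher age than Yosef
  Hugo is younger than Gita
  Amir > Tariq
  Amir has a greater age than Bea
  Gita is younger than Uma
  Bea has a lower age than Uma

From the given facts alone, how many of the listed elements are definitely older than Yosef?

5

The elements the relations force above Yosef are Tariq, Gita, Bea, Amir, Uma — no chain reaches any other.
That is 5.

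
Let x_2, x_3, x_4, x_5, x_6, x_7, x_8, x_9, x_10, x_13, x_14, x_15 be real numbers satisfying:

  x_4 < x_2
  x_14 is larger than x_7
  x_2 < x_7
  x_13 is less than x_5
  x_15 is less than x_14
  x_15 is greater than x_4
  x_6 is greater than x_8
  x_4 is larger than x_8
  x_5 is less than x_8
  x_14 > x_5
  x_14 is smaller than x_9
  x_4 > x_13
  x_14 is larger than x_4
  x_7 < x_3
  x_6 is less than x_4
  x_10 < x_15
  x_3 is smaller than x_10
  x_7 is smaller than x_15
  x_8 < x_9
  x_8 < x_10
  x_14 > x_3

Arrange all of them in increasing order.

Each adjacent pair is fixed by a given relation: x_13 < x_5; x_5 < x_8; x_8 < x_6; x_6 < x_4; x_4 < x_2; x_2 < x_7; x_7 < x_3; x_3 < x_10; x_10 < x_15; x_15 < x_14; x_14 < x_9. Chaining them end to end gives the full order.

x_13 < x_5 < x_8 < x_6 < x_4 < x_2 < x_7 < x_3 < x_10 < x_15 < x_14 < x_9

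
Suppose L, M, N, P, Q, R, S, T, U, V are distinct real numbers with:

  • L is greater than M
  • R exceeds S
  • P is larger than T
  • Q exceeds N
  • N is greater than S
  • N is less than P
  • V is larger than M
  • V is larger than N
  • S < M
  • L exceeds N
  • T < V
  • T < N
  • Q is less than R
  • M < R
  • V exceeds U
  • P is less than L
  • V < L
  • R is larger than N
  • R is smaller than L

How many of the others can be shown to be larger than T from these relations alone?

6

From T the given relations immediately reach N, P, V.
From those, Q, R, L — 6 in total.
Nothing else is reachable above T; 6 in all.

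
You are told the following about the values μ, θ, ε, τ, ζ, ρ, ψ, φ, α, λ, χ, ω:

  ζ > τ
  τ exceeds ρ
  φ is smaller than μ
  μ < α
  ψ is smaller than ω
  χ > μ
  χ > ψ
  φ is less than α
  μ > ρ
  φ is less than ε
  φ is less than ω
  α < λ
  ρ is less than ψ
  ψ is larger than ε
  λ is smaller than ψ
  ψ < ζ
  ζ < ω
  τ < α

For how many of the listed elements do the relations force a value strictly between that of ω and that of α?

Chaining upward from α reaches: λ, ψ, ζ, χ.
Chaining downward from ω reaches: φ, ρ, τ, μ, ε, λ, ψ, ζ.
Strictly between α and ω are those in both lists: λ, ψ, ζ — 3 elements.

3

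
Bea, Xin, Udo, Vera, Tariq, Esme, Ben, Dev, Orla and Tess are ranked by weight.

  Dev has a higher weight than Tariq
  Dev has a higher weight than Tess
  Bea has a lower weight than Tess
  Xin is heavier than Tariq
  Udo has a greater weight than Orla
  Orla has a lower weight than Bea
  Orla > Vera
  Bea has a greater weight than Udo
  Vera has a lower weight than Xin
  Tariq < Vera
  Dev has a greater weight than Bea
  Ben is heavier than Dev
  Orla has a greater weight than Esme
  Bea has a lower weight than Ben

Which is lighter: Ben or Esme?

Esme < Orla < Udo < Bea < Tess < Dev < Ben, by transitivity through Orla, Udo, Bea, Tess, Dev.
So Esme < Ben; Esme is the lighter of the two.

Esme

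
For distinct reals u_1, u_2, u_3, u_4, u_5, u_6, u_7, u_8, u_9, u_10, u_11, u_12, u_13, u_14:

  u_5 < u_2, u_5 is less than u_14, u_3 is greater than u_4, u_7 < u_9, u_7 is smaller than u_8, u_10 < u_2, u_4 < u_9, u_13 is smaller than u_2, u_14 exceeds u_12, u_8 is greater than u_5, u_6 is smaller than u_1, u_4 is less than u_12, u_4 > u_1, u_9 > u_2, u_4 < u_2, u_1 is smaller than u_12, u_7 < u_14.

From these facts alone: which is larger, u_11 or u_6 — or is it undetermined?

undetermined

Following every chain through u_11: nothing is chained to u_11.
u_6 is not reached, and no chain runs the other way from u_6 to u_11.
So the given relations leave the order of u_11 and u_6 undetermined.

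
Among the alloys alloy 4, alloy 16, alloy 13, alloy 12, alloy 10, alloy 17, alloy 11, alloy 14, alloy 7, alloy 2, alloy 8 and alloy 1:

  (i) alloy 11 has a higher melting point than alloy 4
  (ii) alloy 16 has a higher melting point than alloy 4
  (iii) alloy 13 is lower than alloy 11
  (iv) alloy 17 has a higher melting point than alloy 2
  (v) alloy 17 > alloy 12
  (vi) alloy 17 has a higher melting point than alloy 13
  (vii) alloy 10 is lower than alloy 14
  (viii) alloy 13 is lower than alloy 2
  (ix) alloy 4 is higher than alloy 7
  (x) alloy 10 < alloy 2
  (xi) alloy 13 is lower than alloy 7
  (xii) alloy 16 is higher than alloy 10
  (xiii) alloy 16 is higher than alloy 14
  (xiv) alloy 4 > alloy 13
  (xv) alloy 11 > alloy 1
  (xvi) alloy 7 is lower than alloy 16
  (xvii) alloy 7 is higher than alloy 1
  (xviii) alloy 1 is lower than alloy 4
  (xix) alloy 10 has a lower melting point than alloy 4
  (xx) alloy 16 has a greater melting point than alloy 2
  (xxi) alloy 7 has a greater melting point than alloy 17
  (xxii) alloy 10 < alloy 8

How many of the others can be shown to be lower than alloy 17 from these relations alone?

From alloy 17 the given relations immediately reach alloy 12, alloy 13, alloy 2.
From those, alloy 10 — 4 in total.
No other element is forced below alloy 17 by the given relations, so the count is 4.

4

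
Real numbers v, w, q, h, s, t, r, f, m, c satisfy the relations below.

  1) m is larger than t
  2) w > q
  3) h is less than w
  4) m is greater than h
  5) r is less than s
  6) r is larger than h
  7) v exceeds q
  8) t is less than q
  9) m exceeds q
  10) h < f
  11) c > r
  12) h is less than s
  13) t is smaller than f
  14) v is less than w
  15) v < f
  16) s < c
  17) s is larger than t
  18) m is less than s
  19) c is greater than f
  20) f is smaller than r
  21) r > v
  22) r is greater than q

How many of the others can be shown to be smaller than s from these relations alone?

Directly below s: t, h, r, m.
One step further: q, v, f (7 so far).
Nothing else is reachable below s; 7 in all.

7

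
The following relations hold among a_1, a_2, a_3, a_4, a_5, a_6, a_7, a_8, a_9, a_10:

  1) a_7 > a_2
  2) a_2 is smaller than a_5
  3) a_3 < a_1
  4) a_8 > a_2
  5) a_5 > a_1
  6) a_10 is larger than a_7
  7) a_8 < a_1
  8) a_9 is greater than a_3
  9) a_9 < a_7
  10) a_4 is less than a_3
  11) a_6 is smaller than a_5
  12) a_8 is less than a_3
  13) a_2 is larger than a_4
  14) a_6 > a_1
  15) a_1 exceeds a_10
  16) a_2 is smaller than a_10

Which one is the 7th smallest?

a_10

Chaining the given pairs: a_4 < a_2 < a_8 < a_3 < a_9 < a_7 < a_10 < a_1 < a_6 < a_5.
The 7th smallest is a_10.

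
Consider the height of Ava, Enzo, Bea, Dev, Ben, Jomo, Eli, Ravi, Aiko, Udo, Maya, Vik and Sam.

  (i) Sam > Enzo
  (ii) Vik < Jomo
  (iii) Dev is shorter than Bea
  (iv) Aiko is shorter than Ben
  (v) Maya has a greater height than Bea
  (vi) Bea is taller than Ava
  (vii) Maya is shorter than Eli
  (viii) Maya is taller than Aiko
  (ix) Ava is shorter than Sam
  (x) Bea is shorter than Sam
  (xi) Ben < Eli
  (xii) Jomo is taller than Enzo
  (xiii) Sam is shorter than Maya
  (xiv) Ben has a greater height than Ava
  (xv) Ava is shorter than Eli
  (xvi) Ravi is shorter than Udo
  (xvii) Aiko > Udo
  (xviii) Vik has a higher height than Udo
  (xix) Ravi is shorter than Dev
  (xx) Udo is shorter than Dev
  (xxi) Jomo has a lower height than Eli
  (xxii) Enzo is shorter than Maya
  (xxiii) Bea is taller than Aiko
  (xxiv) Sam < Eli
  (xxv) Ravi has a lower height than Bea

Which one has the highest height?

Chaining downward from Eli: directly below it, Ava, Ben, Jomo, Sam, Maya; then Enzo, Aiko, Vik, Bea; then Ravi, Udo, Dev.
That covers every other element, and nothing is given above Eli, so Eli is the highest height.

Eli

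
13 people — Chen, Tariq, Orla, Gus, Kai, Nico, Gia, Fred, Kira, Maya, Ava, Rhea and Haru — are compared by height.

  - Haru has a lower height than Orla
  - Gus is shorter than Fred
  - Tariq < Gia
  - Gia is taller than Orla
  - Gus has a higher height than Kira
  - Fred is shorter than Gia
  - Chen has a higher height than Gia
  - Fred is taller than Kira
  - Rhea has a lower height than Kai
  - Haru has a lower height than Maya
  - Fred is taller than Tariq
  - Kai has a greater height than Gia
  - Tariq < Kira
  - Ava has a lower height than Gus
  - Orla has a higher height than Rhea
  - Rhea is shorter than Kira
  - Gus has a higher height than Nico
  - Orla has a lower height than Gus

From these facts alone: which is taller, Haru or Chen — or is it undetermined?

Haru < Orla and Orla < Gus give Haru < Gus.
With Gus < Fred: Haru < Orla < Gus < Fred.
Then Fred < Gia extends the chain to Gia.
With Gia < Chen: Haru < Orla < Gus < Fred < Gia < Chen.
So Chen is taller.

Chen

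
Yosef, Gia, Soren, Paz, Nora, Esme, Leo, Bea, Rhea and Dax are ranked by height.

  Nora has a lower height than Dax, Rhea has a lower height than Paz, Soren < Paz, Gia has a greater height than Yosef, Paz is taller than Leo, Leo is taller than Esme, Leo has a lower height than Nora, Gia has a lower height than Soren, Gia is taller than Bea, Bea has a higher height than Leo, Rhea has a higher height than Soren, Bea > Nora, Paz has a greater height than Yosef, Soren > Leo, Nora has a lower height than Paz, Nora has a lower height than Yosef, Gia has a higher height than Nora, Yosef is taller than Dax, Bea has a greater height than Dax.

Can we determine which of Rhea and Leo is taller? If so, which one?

Leo < Nora and Nora < Dax give Leo < Dax.
With Dax < Bea: Leo < Nora < Dax < Bea.
Then Bea < Gia extends the chain to Gia.
With Gia < Soren: Leo < Nora < Dax < Bea < Gia < Soren.
With Soren < Rhea: Leo < Nora < Dax < Bea < Gia < Soren < Rhea.
So Rhea is taller.

Rhea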